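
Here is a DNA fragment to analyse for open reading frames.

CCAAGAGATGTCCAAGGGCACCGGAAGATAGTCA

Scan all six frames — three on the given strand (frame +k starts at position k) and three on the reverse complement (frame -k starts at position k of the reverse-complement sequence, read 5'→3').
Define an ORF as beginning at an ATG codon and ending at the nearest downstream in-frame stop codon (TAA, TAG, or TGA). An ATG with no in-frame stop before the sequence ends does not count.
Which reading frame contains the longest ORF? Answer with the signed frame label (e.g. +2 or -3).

Reverse complement (5'→3'): TGACTATCTTCCGGTGCCCTTGGACATCTCTTGG
Frame +1: CCA AGA GAT GTC CAA GGG CAC CGG AAG ATA GTC — no ATG→stop ORF.
Frame +2: CAA GAG ATG TCC AAG GGC ACC GGA AGA TAG TCA — ATG at 8, stop TAG at 29 → 24 nt.
Frame +3: AAG AGA TGT CCA AGG GCA CCG GAA GAT AGT — no ATG→stop ORF.
Frame -1: TGA CTA TCT TCC GGT GCC CTT GGA CAT CTC TTG — no ATG→stop ORF.
Frame -2: GAC TAT CTT CCG GTG CCC TTG GAC ATC TCT TGG — no ATG→stop ORF.
Frame -3: ACT ATC TTC CGG TGC CCT TGG ACA TCT CTT — no ATG→stop ORF.
Longest ORF is 24 nt in frame +2 (positions 8–31).

+2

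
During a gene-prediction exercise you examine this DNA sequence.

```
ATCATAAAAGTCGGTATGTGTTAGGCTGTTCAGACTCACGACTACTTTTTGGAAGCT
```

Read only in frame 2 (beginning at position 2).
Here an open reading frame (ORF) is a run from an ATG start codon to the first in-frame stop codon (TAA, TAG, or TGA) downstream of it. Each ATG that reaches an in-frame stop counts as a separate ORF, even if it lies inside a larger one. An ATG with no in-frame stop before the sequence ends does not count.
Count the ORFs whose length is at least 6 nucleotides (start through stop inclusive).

0

Frame 2: TCA TAA AAG TCG GTA TGT GTT AGG CTG TTC AGA CTC ACG ACT ACT TTT TGG AAG — no ATG→stop ORF.
No ORF reaches 6 nucleotides. Count = 0.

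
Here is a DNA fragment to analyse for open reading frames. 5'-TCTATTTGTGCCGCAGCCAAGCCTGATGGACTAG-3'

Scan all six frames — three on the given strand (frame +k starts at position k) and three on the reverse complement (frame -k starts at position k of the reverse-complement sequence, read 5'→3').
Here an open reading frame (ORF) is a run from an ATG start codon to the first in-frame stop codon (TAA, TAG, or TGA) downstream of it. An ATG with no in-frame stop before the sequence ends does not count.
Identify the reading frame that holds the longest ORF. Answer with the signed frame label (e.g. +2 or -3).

+2

Reverse complement (5'→3'): CTAGTCCATCAGGCTTGGCTGCGGCACAAATAGA
Frame +1: TCT ATT TGT GCC GCA GCC AAG CCT GAT GGA CTA — no ATG→stop ORF.
Frame +2: CTA TTT GTG CCG CAG CCA AGC CTG ATG GAC TAG — ATG at 26, stop TAG at 32 → 9 nt.
Frame +3: TAT TTG TGC CGC AGC CAA GCC TGA TGG ACT — no ATG→stop ORF.
Frame -1: CTA GTC CAT CAG GCT TGG CTG CGG CAC AAA TAG — no ATG→stop ORF.
Frame -2: TAG TCC ATC AGG CTT GGC TGC GGC ACA AAT AGA — no ATG→stop ORF.
Frame -3: AGT CCA TCA GGC TTG GCT GCG GCA CAA ATA — no ATG→stop ORF.
Longest ORF is 9 nt in frame +2 (positions 26–34).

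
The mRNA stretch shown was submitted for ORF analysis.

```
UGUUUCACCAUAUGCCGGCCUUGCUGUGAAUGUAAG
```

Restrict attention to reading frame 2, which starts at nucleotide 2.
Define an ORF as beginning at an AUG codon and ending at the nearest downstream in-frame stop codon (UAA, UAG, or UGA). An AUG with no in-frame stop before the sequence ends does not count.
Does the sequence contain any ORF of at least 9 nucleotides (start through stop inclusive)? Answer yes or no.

Frame 2: GUU UCA CCA UAU GCC GGC CUU GCU GUG AAU GUA — no AUG→stop ORF.
Largest ORF found is 0 nucleotides < 9, so no.

no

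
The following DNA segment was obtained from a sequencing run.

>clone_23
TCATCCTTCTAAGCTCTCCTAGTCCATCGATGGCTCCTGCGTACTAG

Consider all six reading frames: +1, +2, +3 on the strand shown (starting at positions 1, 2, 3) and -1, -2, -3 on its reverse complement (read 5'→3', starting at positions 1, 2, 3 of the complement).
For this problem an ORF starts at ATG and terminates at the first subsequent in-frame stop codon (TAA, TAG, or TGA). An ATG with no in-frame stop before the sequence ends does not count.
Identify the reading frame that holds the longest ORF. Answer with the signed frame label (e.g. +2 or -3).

+3

Reverse complement (5'→3'): CTAGTACGCAGGAGCCATCGATGGACTAGGAGAGCTTAGAAGGATGA
Frame +1: TCA TCC TTC TAA GCT CTC CTA GTC CAT CGA TGG CTC CTG CGT ACT — no ATG→stop ORF.
Frame +2: CAT CCT TCT AAG CTC TCC TAG TCC ATC GAT GGC TCC TGC GTA CTA — no ATG→stop ORF.
Frame +3: ATC CTT CTA AGC TCT CCT AGT CCA TCG ATG GCT CCT GCG TAC TAG — ATG at 30, stop TAG at 45 → 18 nt.
Frame -1: CTA GTA CGC AGG AGC CAT CGA TGG ACT AGG AGA GCT TAG AAG GAT — no ATG→stop ORF.
Frame -2: TAG TAC GCA GGA GCC ATC GAT GGA CTA GGA GAG CTT AGA AGG ATG — no ATG→stop ORF.
Frame -3: AGT ACG CAG GAG CCA TCG ATG GAC TAG GAG AGC TTA GAA GGA TGA — ATG at 21, stop TAG at 27 → 9 nt.
Longest ORF is 18 nt in frame +3 (positions 30–47).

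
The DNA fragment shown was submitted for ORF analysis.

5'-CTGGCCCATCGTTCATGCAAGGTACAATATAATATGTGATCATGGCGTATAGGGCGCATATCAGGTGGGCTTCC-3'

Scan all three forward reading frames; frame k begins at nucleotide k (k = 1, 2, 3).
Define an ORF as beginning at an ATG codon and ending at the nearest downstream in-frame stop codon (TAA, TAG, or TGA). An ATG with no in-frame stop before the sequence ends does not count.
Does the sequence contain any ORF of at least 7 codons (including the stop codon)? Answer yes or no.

Frame 1: CTG GCC CAT CGT TCA TGC AAG GTA CAA TAT AAT ATG TGA TCA TGG CGT ATA GGG CGC ATA TCA GGT GGG CTT — ATG at 34, stop TGA at 37 → 6 nt.
Frame 2: TGG CCC ATC GTT CAT GCA AGG TAC AAT ATA ATA TGT GAT CAT GGC GTA TAG GGC GCA TAT CAG GTG GGC TTC — no ATG→stop ORF.
Frame 3: GGC CCA TCG TTC ATG CAA GGT ACA ATA TAA TAT GTG ATC ATG GCG TAT AGG GCG CAT ATC AGG TGG GCT TCC — ATG at 15, stop TAA at 30 → 18 nt.
Largest ORF found is 6 codons < 7, so no.

no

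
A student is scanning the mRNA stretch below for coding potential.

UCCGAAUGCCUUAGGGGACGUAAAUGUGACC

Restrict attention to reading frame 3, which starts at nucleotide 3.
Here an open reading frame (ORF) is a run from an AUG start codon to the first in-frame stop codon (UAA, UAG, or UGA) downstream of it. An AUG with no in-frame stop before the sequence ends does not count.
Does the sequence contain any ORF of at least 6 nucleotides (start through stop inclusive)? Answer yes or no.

yes

Frame 3: CGA AUG CCU UAG GGG ACG UAA AUG UGA — AUG at 6, stop UAG at 12 → 9 nt; AUG at 24, stop UGA at 27 → 6 nt.
Frame 3 has an ORF of 9 nucleotides (positions 6–14) ≥ 6, so yes.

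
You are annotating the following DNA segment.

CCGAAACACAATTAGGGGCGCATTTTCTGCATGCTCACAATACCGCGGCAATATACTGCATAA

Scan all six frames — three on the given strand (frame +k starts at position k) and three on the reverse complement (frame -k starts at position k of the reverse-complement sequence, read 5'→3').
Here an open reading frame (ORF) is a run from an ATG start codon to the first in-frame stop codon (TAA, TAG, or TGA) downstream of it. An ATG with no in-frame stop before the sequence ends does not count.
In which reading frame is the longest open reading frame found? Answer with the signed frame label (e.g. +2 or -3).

Reverse complement (5'→3'): TTATGCAGTATATTGCCGCGGTATTGTGAGCATGCAGAAAATGCGCCCCTAATTGTGTTTCGG
Frame +1: CCG AAA CAC AAT TAG GGG CGC ATT TTC TGC ATG CTC ACA ATA CCG CGG CAA TAT ACT GCA TAA — ATG at 31, stop TAA at 61 → 33 nt.
Frame +2: CGA AAC ACA ATT AGG GGC GCA TTT TCT GCA TGC TCA CAA TAC CGC GGC AAT ATA CTG CAT — no ATG→stop ORF.
Frame +3: GAA ACA CAA TTA GGG GCG CAT TTT CTG CAT GCT CAC AAT ACC GCG GCA ATA TAC TGC ATA — no ATG→stop ORF.
Frame -1: TTA TGC AGT ATA TTG CCG CGG TAT TGT GAG CAT GCA GAA AAT GCG CCC CTA ATT GTG TTT CGG — no ATG→stop ORF.
Frame -2: TAT GCA GTA TAT TGC CGC GGT ATT GTG AGC ATG CAG AAA ATG CGC CCC TAA TTG TGT TTC — ATG at 32, stop TAA at 50 → 21 nt; ATG at 41, stop TAA at 50 → 12 nt.
Frame -3: ATG CAG TAT ATT GCC GCG GTA TTG TGA GCA TGC AGA AAA TGC GCC CCT AAT TGT GTT TCG — ATG at 3, stop TGA at 27 → 27 nt.
Longest ORF is 33 nt in frame +1 (positions 31–63).

+1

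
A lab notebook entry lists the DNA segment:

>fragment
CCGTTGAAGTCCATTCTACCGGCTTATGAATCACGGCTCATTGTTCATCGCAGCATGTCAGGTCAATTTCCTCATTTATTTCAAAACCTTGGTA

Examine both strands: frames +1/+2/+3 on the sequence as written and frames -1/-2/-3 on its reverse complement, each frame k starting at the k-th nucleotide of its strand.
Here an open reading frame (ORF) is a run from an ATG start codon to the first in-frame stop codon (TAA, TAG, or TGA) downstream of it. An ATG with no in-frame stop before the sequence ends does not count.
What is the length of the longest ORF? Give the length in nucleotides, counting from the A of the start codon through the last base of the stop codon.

Reverse complement (5'→3'): TACCAAGGTTTTGAAATAAATGAGGAAATTGACCTGACATGCTGCGATGAACAATGAGCCGTGATTCATAAGCCGGTAGAATGGACTTCAACGG
Frame +1: CCG TTG AAG TCC ATT CTA CCG GCT TAT GAA TCA CGG CTC ATT GTT CAT CGC AGC ATG TCA GGT CAA TTT CCT CAT TTA TTT CAA AAC CTT GGT — no ATG→stop ORF.
Frame +2: CGT TGA AGT CCA TTC TAC CGG CTT ATG AAT CAC GGC TCA TTG TTC ATC GCA GCA TGT CAG GTC AAT TTC CTC ATT TAT TTC AAA ACC TTG GTA — no ATG→stop ORF.
Frame +3: GTT GAA GTC CAT TCT ACC GGC TTA TGA ATC ACG GCT CAT TGT TCA TCG CAG CAT GTC AGG TCA ATT TCC TCA TTT ATT TCA AAA CCT TGG — no ATG→stop ORF.
Frame -1: TAC CAA GGT TTT GAA ATA AAT GAG GAA ATT GAC CTG ACA TGC TGC GAT GAA CAA TGA GCC GTG ATT CAT AAG CCG GTA GAA TGG ACT TCA ACG — no ATG→stop ORF.
Frame -2: ACC AAG GTT TTG AAA TAA ATG AGG AAA TTG ACC TGA CAT GCT GCG ATG AAC AAT GAG CCG TGA TTC ATA AGC CGG TAG AAT GGA CTT CAA CGG — ATG at 20, stop TGA at 35 → 18 nt; ATG at 47, stop TGA at 62 → 18 nt.
Frame -3: CCA AGG TTT TGA AAT AAA TGA GGA AAT TGA CCT GAC ATG CTG CGA TGA ACA ATG AGC CGT GAT TCA TAA GCC GGT AGA ATG GAC TTC AAC — ATG at 39, stop TGA at 48 → 12 nt; ATG at 54, stop TAA at 69 → 18 nt.
Longest: frame -2, positions 20–37, 18 nt = 6 codons = 5 aa. → 18 nucleotides.

18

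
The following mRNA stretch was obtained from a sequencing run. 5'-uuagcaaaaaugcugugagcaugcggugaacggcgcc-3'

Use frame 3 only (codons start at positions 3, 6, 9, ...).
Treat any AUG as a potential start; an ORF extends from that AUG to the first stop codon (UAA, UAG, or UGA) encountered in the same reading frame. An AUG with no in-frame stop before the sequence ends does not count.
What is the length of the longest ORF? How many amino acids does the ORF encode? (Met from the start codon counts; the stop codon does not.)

Frame 3: AGC AAA AAU GCU GUG AGC AUG CGG UGA ACG GCG — AUG at 21, stop UGA at 27 → 9 nt.
Longest: frame 3, positions 21–29, 9 nt = 3 codons = 2 aa. → 2 amino acids.

2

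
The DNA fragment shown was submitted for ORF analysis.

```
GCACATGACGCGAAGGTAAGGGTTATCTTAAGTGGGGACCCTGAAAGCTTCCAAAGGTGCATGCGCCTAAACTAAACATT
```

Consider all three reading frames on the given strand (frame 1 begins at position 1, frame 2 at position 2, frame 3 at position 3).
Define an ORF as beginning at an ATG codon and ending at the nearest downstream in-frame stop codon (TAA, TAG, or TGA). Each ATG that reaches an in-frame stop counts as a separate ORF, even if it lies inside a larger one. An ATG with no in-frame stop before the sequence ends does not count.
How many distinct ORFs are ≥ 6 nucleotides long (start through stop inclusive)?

Frame 1: GCA CAT GAC GCG AAG GTA AGG GTT ATC TTA AGT GGG GAC CCT GAA AGC TTC CAA AGG TGC ATG CGC CTA AAC TAA ACA — ATG at 61, stop TAA at 73 → 15 nt.
Frame 2: CAC ATG ACG CGA AGG TAA GGG TTA TCT TAA GTG GGG ACC CTG AAA GCT TCC AAA GGT GCA TGC GCC TAA ACT AAA CAT — ATG at 5, stop TAA at 17 → 15 nt.
Frame 3: ACA TGA CGC GAA GGT AAG GGT TAT CTT AAG TGG GGA CCC TGA AAG CTT CCA AAG GTG CAT GCG CCT AAA CTA AAC ATT — no ATG→stop ORF.
ORFs ≥ 6 nucleotides: frame 1 61–75 (15 nucleotides), frame 2 5–19 (15 nucleotides). Count = 2.

2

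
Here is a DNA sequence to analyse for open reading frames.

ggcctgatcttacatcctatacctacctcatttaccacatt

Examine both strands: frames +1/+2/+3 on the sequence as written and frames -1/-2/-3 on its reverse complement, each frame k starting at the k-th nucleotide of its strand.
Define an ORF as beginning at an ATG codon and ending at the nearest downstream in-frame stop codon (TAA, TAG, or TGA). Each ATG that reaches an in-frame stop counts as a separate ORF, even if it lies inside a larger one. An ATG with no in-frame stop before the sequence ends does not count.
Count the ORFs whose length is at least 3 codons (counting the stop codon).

Reverse complement (5'→3'): AATGTGGTAAATGAGGTAGGTATAGGATGTAAGATCAGGCC
Frame +1: GGC CTG ATC TTA CAT CCT ATA CCT ACC TCA TTT ACC ACA — no ATG→stop ORF.
Frame +2: GCC TGA TCT TAC ATC CTA TAC CTA CCT CAT TTA CCA CAT — no ATG→stop ORF.
Frame +3: CCT GAT CTT ACA TCC TAT ACC TAC CTC ATT TAC CAC ATT — no ATG→stop ORF.
Frame -1: AAT GTG GTA AAT GAG GTA GGT ATA GGA TGT AAG ATC AGG — no ATG→stop ORF.
Frame -2: ATG TGG TAA ATG AGG TAG GTA TAG GAT GTA AGA TCA GGC — ATG at 2, stop TAA at 8 → 9 nt; ATG at 11, stop TAG at 17 → 9 nt.
Frame -3: TGT GGT AAA TGA GGT AGG TAT AGG ATG TAA GAT CAG GCC — ATG at 27, stop TAA at 30 → 6 nt.
ORFs ≥ 3 codons: frame -2 2–10 (3 codons), frame -2 11–19 (3 codons). Count = 2.

2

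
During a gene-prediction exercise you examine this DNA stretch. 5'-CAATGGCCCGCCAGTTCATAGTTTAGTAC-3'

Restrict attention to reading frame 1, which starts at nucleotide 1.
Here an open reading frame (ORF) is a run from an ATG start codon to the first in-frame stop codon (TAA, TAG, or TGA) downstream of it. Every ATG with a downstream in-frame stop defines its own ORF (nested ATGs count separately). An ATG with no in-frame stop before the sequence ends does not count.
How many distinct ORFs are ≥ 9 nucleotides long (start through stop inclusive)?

Frame 1: CAA TGG CCC GCC AGT TCA TAG TTT AGT — no ATG→stop ORF.
No ORF reaches 9 nucleotides. Count = 0.

0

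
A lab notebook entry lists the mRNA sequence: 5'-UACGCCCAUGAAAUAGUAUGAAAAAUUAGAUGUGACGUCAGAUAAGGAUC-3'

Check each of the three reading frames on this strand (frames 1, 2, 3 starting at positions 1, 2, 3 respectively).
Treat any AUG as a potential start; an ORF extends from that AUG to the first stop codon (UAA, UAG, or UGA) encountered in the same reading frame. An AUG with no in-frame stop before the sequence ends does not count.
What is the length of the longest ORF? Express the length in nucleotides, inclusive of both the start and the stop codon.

Frame 1: UAC GCC CAU GAA AUA GUA UGA AAA AUU AGA UGU GAC GUC AGA UAA GGA — no AUG→stop ORF.
Frame 2: ACG CCC AUG AAA UAG UAU GAA AAA UUA GAU GUG ACG UCA GAU AAG GAU — AUG at 8, stop UAG at 14 → 9 nt.
Frame 3: CGC CCA UGA AAU AGU AUG AAA AAU UAG AUG UGA CGU CAG AUA AGG AUC — AUG at 18, stop UAG at 27 → 12 nt; AUG at 30, stop UGA at 33 → 6 nt.
Longest: frame 3, positions 18–29, 12 nt = 4 codons = 3 aa. → 12 nucleotides.

12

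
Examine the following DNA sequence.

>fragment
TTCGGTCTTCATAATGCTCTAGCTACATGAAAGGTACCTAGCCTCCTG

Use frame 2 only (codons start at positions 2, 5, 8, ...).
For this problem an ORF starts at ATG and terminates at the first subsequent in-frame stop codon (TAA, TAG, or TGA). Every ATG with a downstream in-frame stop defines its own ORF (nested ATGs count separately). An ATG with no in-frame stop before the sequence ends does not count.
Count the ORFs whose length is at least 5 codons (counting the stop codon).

Frame 2: TCG GTC TTC ATA ATG CTC TAG CTA CAT GAA AGG TAC CTA GCC TCC — ATG at 14, stop TAG at 20 → 9 nt.
No ORF reaches 5 codons. Count = 0.

0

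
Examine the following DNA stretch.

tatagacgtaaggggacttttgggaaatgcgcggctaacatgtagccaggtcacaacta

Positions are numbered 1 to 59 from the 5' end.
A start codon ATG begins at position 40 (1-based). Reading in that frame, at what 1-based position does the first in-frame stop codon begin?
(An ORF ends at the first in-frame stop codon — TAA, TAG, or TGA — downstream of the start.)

Codons from position 40: ATG (40–42), TAG (43–45).
TAG is a stop codon; it begins at position 43.

43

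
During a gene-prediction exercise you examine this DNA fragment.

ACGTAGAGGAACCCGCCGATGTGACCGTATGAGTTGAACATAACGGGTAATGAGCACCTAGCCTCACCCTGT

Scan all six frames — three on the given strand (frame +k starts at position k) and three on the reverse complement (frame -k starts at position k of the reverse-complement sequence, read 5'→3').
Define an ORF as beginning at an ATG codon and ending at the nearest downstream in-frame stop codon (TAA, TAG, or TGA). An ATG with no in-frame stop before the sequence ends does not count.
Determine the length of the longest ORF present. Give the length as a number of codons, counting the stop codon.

Reverse complement (5'→3'): ACAGGGTGAGGCTAGGTGCTCATTACCCGTTATGTTCAACTCATACGGTCACATCGGCGGGTTCCTCTACGT
Frame +1: ACG TAG AGG AAC CCG CCG ATG TGA CCG TAT GAG TTG AAC ATA ACG GGT AAT GAG CAC CTA GCC TCA CCC TGT — ATG at 19, stop TGA at 22 → 6 nt.
Frame +2: CGT AGA GGA ACC CGC CGA TGT GAC CGT ATG AGT TGA ACA TAA CGG GTA ATG AGC ACC TAG CCT CAC CCT — ATG at 29, stop TGA at 35 → 9 nt; ATG at 50, stop TAG at 59 → 12 nt.
Frame +3: GTA GAG GAA CCC GCC GAT GTG ACC GTA TGA GTT GAA CAT AAC GGG TAA TGA GCA CCT AGC CTC ACC CTG — no ATG→stop ORF.
Frame -1: ACA GGG TGA GGC TAG GTG CTC ATT ACC CGT TAT GTT CAA CTC ATA CGG TCA CAT CGG CGG GTT CCT CTA CGT — no ATG→stop ORF.
Frame -2: CAG GGT GAG GCT AGG TGC TCA TTA CCC GTT ATG TTC AAC TCA TAC GGT CAC ATC GGC GGG TTC CTC TAC — no ATG→stop ORF.
Frame -3: AGG GTG AGG CTA GGT GCT CAT TAC CCG TTA TGT TCA ACT CAT ACG GTC ACA TCG GCG GGT TCC TCT ACG — no ATG→stop ORF.
Longest: frame +2, positions 50–61, 12 nt = 4 codons = 3 aa. → 4 codons.

4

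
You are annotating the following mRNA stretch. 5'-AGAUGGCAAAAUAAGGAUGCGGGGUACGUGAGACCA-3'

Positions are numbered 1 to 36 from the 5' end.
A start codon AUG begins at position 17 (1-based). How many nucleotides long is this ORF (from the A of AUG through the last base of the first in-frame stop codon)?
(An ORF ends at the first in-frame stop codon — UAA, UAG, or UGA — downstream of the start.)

Codons from position 17: AUG (17–19), CGG (20–22), GGU (23–25), ACG (26–28), UGA (29–31).
UGA is the first in-frame stop; ORF spans 17–31, 15 nucleotides.

15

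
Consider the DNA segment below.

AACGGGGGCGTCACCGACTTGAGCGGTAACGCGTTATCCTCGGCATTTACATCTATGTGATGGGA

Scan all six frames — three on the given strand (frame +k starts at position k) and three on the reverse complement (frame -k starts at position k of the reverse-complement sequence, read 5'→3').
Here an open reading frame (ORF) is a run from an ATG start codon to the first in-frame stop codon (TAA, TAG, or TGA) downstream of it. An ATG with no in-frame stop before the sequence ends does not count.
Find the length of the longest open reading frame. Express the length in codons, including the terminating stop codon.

12

Reverse complement (5'→3'): TCCCATCACATAGATGTAAATGCCGAGGATAACGCGTTACCGCTCAAGTCGGTGACGCCCCCGTT
Frame +1: AAC GGG GGC GTC ACC GAC TTG AGC GGT AAC GCG TTA TCC TCG GCA TTT ACA TCT ATG TGA TGG — ATG at 55, stop TGA at 58 → 6 nt.
Frame +2: ACG GGG GCG TCA CCG ACT TGA GCG GTA ACG CGT TAT CCT CGG CAT TTA CAT CTA TGT GAT GGG — no ATG→stop ORF.
Frame +3: CGG GGG CGT CAC CGA CTT GAG CGG TAA CGC GTT ATC CTC GGC ATT TAC ATC TAT GTG ATG GGA — no ATG→stop ORF.
Frame -1: TCC CAT CAC ATA GAT GTA AAT GCC GAG GAT AAC GCG TTA CCG CTC AAG TCG GTG ACG CCC CCG — no ATG→stop ORF.
Frame -2: CCC ATC ACA TAG ATG TAA ATG CCG AGG ATA ACG CGT TAC CGC TCA AGT CGG TGA CGC CCC CGT — ATG at 14, stop TAA at 17 → 6 nt; ATG at 20, stop TGA at 53 → 36 nt.
Frame -3: CCA TCA CAT AGA TGT AAA TGC CGA GGA TAA CGC GTT ACC GCT CAA GTC GGT GAC GCC CCC GTT — no ATG→stop ORF.
Longest: frame -2, positions 20–55, 36 nt = 12 codons = 11 aa. → 12 codons.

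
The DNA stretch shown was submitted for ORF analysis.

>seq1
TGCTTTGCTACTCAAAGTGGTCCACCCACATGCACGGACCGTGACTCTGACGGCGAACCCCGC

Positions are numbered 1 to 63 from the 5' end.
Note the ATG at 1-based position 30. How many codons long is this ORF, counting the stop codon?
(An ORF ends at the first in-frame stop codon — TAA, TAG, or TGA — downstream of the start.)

Codons from position 30: ATG (30–32), CAC (33–35), GGA (36–38), CCG (39–41), TGA (42–44).
TGA is the first in-frame stop; that's 5 codons including the stop.

5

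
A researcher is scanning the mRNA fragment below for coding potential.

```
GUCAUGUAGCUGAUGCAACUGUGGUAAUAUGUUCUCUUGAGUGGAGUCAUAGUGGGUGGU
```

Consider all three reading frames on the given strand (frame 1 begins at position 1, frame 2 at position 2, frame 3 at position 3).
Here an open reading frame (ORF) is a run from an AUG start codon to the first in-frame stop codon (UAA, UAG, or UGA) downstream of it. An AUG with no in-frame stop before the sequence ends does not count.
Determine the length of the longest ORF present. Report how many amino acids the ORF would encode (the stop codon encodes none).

4

Frame 1: GUC AUG UAG CUG AUG CAA CUG UGG UAA UAU GUU CUC UUG AGU GGA GUC AUA GUG GGU GGU — AUG at 4, stop UAG at 7 → 6 nt; AUG at 13, stop UAA at 25 → 15 nt.
Frame 2: UCA UGU AGC UGA UGC AAC UGU GGU AAU AUG UUC UCU UGA GUG GAG UCA UAG UGG GUG — AUG at 29, stop UGA at 38 → 12 nt.
Frame 3: CAU GUA GCU GAU GCA ACU GUG GUA AUA UGU UCU CUU GAG UGG AGU CAU AGU GGG UGG — no AUG→stop ORF.
Longest: frame 1, positions 13–27, 15 nt = 5 codons = 4 aa. → 4 amino acids.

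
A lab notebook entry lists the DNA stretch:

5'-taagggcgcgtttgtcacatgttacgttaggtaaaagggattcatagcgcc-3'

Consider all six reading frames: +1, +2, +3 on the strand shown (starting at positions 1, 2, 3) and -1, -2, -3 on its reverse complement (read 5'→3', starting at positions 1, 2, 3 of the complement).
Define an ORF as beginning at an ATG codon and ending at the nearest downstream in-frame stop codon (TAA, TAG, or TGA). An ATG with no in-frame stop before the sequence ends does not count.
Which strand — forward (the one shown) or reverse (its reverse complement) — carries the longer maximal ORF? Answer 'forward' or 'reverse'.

Reverse complement (5'→3'): GGCGCTATGAATCCCTTTTACCTAACGTAACATGTGACAAACGCGCCCTTA
Frame +1: TAA GGG CGC GTT TGT CAC ATG TTA CGT TAG GTA AAA GGG ATT CAT AGC GCC — ATG at 19, stop TAG at 28 → 12 nt.
Frame +2: AAG GGC GCG TTT GTC ACA TGT TAC GTT AGG TAA AAG GGA TTC ATA GCG — no ATG→stop ORF.
Frame +3: AGG GCG CGT TTG TCA CAT GTT ACG TTA GGT AAA AGG GAT TCA TAG CGC — no ATG→stop ORF.
Frame -1: GGC GCT ATG AAT CCC TTT TAC CTA ACG TAA CAT GTG ACA AAC GCG CCC TTA — ATG at 7, stop TAA at 28 → 24 nt.
Frame -2: GCG CTA TGA ATC CCT TTT ACC TAA CGT AAC ATG TGA CAA ACG CGC CCT — ATG at 32, stop TGA at 35 → 6 nt.
Frame -3: CGC TAT GAA TCC CTT TTA CCT AAC GTA ACA TGT GAC AAA CGC GCC CTT — no ATG→stop ORF.
Forward-strand max 12 nt; reverse-strand max 24 nt. The reverse strand has the longer ORF.

reverse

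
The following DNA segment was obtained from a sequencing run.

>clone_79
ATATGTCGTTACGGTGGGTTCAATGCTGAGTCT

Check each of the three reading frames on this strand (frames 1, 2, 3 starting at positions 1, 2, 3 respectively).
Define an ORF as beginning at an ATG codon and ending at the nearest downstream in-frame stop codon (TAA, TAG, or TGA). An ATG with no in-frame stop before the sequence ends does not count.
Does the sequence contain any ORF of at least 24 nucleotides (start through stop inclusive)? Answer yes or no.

yes

Frame 1: ATA TGT CGT TAC GGT GGG TTC AAT GCT GAG TCT — no ATG→stop ORF.
Frame 2: TAT GTC GTT ACG GTG GGT TCA ATG CTG AGT — no ATG→stop ORF.
Frame 3: ATG TCG TTA CGG TGG GTT CAA TGC TGA GTC — ATG at 3, stop TGA at 27 → 27 nt.
Frame 3 has an ORF of 27 nucleotides (positions 3–29) ≥ 24, so yes.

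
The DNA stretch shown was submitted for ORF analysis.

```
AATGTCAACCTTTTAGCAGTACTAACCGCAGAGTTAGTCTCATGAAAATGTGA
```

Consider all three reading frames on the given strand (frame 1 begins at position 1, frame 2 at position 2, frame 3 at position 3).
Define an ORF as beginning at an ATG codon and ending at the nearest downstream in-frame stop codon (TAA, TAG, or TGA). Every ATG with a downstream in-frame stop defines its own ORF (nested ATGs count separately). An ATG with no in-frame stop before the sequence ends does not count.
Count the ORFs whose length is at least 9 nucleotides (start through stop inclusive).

2

Frame 1: AAT GTC AAC CTT TTA GCA GTA CTA ACC GCA GAG TTA GTC TCA TGA AAA TGT — no ATG→stop ORF.
Frame 2: ATG TCA ACC TTT TAG CAG TAC TAA CCG CAG AGT TAG TCT CAT GAA AAT GTG — ATG at 2, stop TAG at 14 → 15 nt.
Frame 3: TGT CAA CCT TTT AGC AGT ACT AAC CGC AGA GTT AGT CTC ATG AAA ATG TGA — ATG at 42, stop TGA at 51 → 12 nt; ATG at 48, stop TGA at 51 → 6 nt.
ORFs ≥ 9 nucleotides: frame 2 2–16 (15 nucleotides), frame 3 42–53 (12 nucleotides). Count = 2.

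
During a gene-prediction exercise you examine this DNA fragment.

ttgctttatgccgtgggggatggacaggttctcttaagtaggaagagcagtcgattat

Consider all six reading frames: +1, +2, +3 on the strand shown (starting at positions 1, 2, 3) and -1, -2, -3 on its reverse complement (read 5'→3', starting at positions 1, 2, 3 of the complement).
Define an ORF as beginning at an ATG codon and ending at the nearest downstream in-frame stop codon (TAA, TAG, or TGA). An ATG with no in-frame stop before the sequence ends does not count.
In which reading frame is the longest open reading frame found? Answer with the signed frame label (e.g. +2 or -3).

Reverse complement (5'→3'): ATAATCGACTGCTCTTCCTACTTAAGAGAACCTGTCCATCCCCCACGGCATAAAGCAA
Frame +1: TTG CTT TAT GCC GTG GGG GAT GGA CAG GTT CTC TTA AGT AGG AAG AGC AGT CGA TTA — no ATG→stop ORF.
Frame +2: TGC TTT ATG CCG TGG GGG ATG GAC AGG TTC TCT TAA GTA GGA AGA GCA GTC GAT TAT — ATG at 8, stop TAA at 35 → 30 nt; ATG at 20, stop TAA at 35 → 18 nt.
Frame +3: GCT TTA TGC CGT GGG GGA TGG ACA GGT TCT CTT AAG TAG GAA GAG CAG TCG ATT — no ATG→stop ORF.
Frame -1: ATA ATC GAC TGC TCT TCC TAC TTA AGA GAA CCT GTC CAT CCC CCA CGG CAT AAA GCA — no ATG→stop ORF.
Frame -2: TAA TCG ACT GCT CTT CCT ACT TAA GAG AAC CTG TCC ATC CCC CAC GGC ATA AAG CAA — no ATG→stop ORF.
Frame -3: AAT CGA CTG CTC TTC CTA CTT AAG AGA ACC TGT CCA TCC CCC ACG GCA TAA AGC — no ATG→stop ORF.
Longest ORF is 30 nt in frame +2 (positions 8–37).

+2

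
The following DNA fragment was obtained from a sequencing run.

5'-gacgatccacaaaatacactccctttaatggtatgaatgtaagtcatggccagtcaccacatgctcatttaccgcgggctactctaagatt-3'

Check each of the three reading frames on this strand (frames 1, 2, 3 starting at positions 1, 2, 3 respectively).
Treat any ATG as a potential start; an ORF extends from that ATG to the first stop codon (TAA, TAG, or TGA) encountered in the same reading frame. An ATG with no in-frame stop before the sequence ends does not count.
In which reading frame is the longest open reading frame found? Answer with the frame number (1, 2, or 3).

Frame 1: GAC GAT CCA CAA AAT ACA CTC CCT TTA ATG GTA TGA ATG TAA GTC ATG GCC AGT CAC CAC ATG CTC ATT TAC CGC GGG CTA CTC TAA GAT — ATG at 28, stop TGA at 34 → 9 nt; ATG at 37, stop TAA at 40 → 6 nt; ATG at 46, stop TAA at 85 → 42 nt; ATG at 61, stop TAA at 85 → 27 nt.
Frame 2: ACG ATC CAC AAA ATA CAC TCC CTT TAA TGG TAT GAA TGT AAG TCA TGG CCA GTC ACC ACA TGC TCA TTT ACC GCG GGC TAC TCT AAG ATT — no ATG→stop ORF.
Frame 3: CGA TCC ACA AAA TAC ACT CCC TTT AAT GGT ATG AAT GTA AGT CAT GGC CAG TCA CCA CAT GCT CAT TTA CCG CGG GCT ACT CTA AGA — no ATG→stop ORF.
Longest ORF is 42 nt in frame 1 (positions 46–87).

1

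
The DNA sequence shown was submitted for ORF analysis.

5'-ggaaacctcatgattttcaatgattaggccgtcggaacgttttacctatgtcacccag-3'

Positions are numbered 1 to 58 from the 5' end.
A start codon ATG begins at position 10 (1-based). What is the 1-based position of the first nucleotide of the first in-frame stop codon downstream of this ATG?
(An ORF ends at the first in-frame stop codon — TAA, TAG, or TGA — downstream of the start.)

Codons from position 10: ATG (10–12), ATT (13–15), TTC (16–18), AAT (19–21), GAT (22–24), TAG (25–27).
TAG is a stop codon; it begins at position 25.

25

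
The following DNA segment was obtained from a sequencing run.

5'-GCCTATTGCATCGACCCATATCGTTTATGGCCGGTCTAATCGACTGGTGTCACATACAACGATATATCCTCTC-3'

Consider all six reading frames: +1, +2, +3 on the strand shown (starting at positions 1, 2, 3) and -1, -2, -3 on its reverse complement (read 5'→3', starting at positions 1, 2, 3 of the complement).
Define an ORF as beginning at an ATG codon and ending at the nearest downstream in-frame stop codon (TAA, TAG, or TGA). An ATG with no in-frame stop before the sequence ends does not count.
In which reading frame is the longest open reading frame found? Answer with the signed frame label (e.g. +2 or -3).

-3

Reverse complement (5'→3'): GAGAGGATATATCGTTGTATGTGACACCAGTCGATTAGACCGGCCATAAACGATATGGGTCGATGCAATAGGC
Frame +1: GCC TAT TGC ATC GAC CCA TAT CGT TTA TGG CCG GTC TAA TCG ACT GGT GTC ACA TAC AAC GAT ATA TCC TCT — no ATG→stop ORF.
Frame +2: CCT ATT GCA TCG ACC CAT ATC GTT TAT GGC CGG TCT AAT CGA CTG GTG TCA CAT ACA ACG ATA TAT CCT CTC — no ATG→stop ORF.
Frame +3: CTA TTG CAT CGA CCC ATA TCG TTT ATG GCC GGT CTA ATC GAC TGG TGT CAC ATA CAA CGA TAT ATC CTC — no ATG→stop ORF.
Frame -1: GAG AGG ATA TAT CGT TGT ATG TGA CAC CAG TCG ATT AGA CCG GCC ATA AAC GAT ATG GGT CGA TGC AAT AGG — ATG at 19, stop TGA at 22 → 6 nt.
Frame -2: AGA GGA TAT ATC GTT GTA TGT GAC ACC AGT CGA TTA GAC CGG CCA TAA ACG ATA TGG GTC GAT GCA ATA GGC — no ATG→stop ORF.
Frame -3: GAG GAT ATA TCG TTG TAT GTG ACA CCA GTC GAT TAG ACC GGC CAT AAA CGA TAT GGG TCG ATG CAA TAG — ATG at 63, stop TAG at 69 → 9 nt.
Longest ORF is 9 nt in frame -3 (positions 63–71).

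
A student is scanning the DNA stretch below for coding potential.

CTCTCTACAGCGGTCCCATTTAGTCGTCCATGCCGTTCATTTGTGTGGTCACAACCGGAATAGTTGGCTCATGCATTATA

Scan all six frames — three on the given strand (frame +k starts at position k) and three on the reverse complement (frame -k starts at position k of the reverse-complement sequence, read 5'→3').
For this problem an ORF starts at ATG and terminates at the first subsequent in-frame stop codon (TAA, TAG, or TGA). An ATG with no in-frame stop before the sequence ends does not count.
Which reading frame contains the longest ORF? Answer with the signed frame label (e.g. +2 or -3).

-2

Reverse complement (5'→3'): TATAATGCATGAGCCAACTATTCCGGTTGTGACCACACAAATGAACGGCATGGACGACTAAATGGGACCGCTGTAGAGAG
Frame +1: CTC TCT ACA GCG GTC CCA TTT AGT CGT CCA TGC CGT TCA TTT GTG TGG TCA CAA CCG GAA TAG TTG GCT CAT GCA TTA — no ATG→stop ORF.
Frame +2: TCT CTA CAG CGG TCC CAT TTA GTC GTC CAT GCC GTT CAT TTG TGT GGT CAC AAC CGG AAT AGT TGG CTC ATG CAT TAT — no ATG→stop ORF.
Frame +3: CTC TAC AGC GGT CCC ATT TAG TCG TCC ATG CCG TTC ATT TGT GTG GTC ACA ACC GGA ATA GTT GGC TCA TGC ATT ATA — no ATG→stop ORF.
Frame -1: TAT AAT GCA TGA GCC AAC TAT TCC GGT TGT GAC CAC ACA AAT GAA CGG CAT GGA CGA CTA AAT GGG ACC GCT GTA GAG — no ATG→stop ORF.
Frame -2: ATA ATG CAT GAG CCA ACT ATT CCG GTT GTG ACC ACA CAA ATG AAC GGC ATG GAC GAC TAA ATG GGA CCG CTG TAG AGA — ATG at 5, stop TAA at 59 → 57 nt; ATG at 41, stop TAA at 59 → 21 nt; ATG at 50, stop TAA at 59 → 12 nt; ATG at 62, stop TAG at 74 → 15 nt.
Frame -3: TAA TGC ATG AGC CAA CTA TTC CGG TTG TGA CCA CAC AAA TGA ACG GCA TGG ACG ACT AAA TGG GAC CGC TGT AGA GAG — ATG at 9, stop TGA at 30 → 24 nt.
Longest ORF is 57 nt in frame -2 (positions 5–61).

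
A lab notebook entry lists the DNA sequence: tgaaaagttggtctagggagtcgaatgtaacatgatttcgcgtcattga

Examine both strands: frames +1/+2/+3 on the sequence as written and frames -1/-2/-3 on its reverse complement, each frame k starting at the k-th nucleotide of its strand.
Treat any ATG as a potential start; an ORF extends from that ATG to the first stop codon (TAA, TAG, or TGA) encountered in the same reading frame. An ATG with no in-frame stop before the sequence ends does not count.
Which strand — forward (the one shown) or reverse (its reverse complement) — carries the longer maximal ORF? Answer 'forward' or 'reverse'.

reverse

Reverse complement (5'→3'): TCAATGACGCGAAATCATGTTACATTCGACTCCCTAGACCAACTTTTCA
Frame +1: TGA AAA GTT GGT CTA GGG AGT CGA ATG TAA CAT GAT TTC GCG TCA TTG — ATG at 25, stop TAA at 28 → 6 nt.
Frame +2: GAA AAG TTG GTC TAG GGA GTC GAA TGT AAC ATG ATT TCG CGT CAT TGA — ATG at 32, stop TGA at 47 → 18 nt.
Frame +3: AAA AGT TGG TCT AGG GAG TCG AAT GTA ACA TGA TTT CGC GTC ATT — no ATG→stop ORF.
Frame -1: TCA ATG ACG CGA AAT CAT GTT ACA TTC GAC TCC CTA GAC CAA CTT TTC — no ATG→stop ORF.
Frame -2: CAA TGA CGC GAA ATC ATG TTA CAT TCG ACT CCC TAG ACC AAC TTT TCA — ATG at 17, stop TAG at 35 → 21 nt.
Frame -3: AAT GAC GCG AAA TCA TGT TAC ATT CGA CTC CCT AGA CCA ACT TTT — no ATG→stop ORF.
Forward-strand max 18 nt; reverse-strand max 21 nt. The reverse strand has the longer ORF.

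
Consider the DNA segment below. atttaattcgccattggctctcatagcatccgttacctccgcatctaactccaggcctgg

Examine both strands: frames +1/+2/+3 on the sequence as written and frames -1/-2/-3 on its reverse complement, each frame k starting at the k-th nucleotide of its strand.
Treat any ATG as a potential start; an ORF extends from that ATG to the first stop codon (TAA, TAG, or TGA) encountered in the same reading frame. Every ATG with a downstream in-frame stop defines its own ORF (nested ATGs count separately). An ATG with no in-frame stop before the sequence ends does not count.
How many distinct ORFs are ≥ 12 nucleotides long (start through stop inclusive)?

2

Reverse complement (5'→3'): CCAGGCCTGGAGTTAGATGCGGAGGTAACGGATGCTATGAGAGCCAATGGCGAATTAAAT
Frame +1: ATT TAA TTC GCC ATT GGC TCT CAT AGC ATC CGT TAC CTC CGC ATC TAA CTC CAG GCC TGG — no ATG→stop ORF.
Frame +2: TTT AAT TCG CCA TTG GCT CTC ATA GCA TCC GTT ACC TCC GCA TCT AAC TCC AGG CCT — no ATG→stop ORF.
Frame +3: TTA ATT CGC CAT TGG CTC TCA TAG CAT CCG TTA CCT CCG CAT CTA ACT CCA GGC CTG — no ATG→stop ORF.
Frame -1: CCA GGC CTG GAG TTA GAT GCG GAG GTA ACG GAT GCT ATG AGA GCC AAT GGC GAA TTA AAT — no ATG→stop ORF.
Frame -2: CAG GCC TGG AGT TAG ATG CGG AGG TAA CGG ATG CTA TGA GAG CCA ATG GCG AAT TAA — ATG at 17, stop TAA at 26 → 12 nt; ATG at 32, stop TGA at 38 → 9 nt; ATG at 47, stop TAA at 56 → 12 nt.
Frame -3: AGG CCT GGA GTT AGA TGC GGA GGT AAC GGA TGC TAT GAG AGC CAA TGG CGA ATT AAA — no ATG→stop ORF.
ORFs ≥ 12 nucleotides: frame -2 17–28 (12 nucleotides), frame -2 47–58 (12 nucleotides). Count = 2.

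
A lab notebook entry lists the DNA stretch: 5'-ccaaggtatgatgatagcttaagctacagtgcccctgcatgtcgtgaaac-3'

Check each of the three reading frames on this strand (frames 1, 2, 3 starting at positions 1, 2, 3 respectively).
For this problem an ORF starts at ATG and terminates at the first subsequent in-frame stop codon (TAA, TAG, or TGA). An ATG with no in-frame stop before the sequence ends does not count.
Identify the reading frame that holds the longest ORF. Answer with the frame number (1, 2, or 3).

Frame 1: CCA AGG TAT GAT GAT AGC TTA AGC TAC AGT GCC CCT GCA TGT CGT GAA — no ATG→stop ORF.
Frame 2: CAA GGT ATG ATG ATA GCT TAA GCT ACA GTG CCC CTG CAT GTC GTG AAA — ATG at 8, stop TAA at 20 → 15 nt; ATG at 11, stop TAA at 20 → 12 nt.
Frame 3: AAG GTA TGA TGA TAG CTT AAG CTA CAG TGC CCC TGC ATG TCG TGA AAC — ATG at 39, stop TGA at 45 → 9 nt.
Longest ORF is 15 nt in frame 2 (positions 8–22).

2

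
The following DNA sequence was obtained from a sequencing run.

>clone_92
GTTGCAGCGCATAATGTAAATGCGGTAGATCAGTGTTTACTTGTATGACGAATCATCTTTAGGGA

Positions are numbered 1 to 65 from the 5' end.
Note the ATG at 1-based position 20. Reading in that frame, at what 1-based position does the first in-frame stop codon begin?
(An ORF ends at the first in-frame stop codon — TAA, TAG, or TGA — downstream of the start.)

Codons from position 20: ATG (20–22), CGG (23–25), TAG (26–28).
TAG is a stop codon; it begins at position 26.

26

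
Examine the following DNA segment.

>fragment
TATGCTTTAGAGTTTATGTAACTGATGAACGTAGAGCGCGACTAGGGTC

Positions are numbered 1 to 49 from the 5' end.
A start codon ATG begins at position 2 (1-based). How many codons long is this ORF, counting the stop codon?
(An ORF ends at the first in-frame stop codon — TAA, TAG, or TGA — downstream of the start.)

3

Codons from position 2: ATG (2–4), CTT (5–7), TAG (8–10).
TAG is the first in-frame stop; that's 3 codons including the stop.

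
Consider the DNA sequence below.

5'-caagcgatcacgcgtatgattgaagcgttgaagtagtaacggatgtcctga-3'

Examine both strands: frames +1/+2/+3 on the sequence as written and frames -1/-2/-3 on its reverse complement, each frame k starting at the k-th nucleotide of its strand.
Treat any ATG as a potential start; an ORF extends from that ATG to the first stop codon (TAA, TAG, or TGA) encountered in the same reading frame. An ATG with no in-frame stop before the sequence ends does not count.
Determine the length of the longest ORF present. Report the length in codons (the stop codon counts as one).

Reverse complement (5'→3'): TCAGGACATCCGTTACTACTTCAACGCTTCAATCATACGCGTGATCGCTTG
Frame +1: CAA GCG ATC ACG CGT ATG ATT GAA GCG TTG AAG TAG TAA CGG ATG TCC TGA — ATG at 16, stop TAG at 34 → 21 nt; ATG at 43, stop TGA at 49 → 9 nt.
Frame +2: AAG CGA TCA CGC GTA TGA TTG AAG CGT TGA AGT AGT AAC GGA TGT CCT — no ATG→stop ORF.
Frame +3: AGC GAT CAC GCG TAT GAT TGA AGC GTT GAA GTA GTA ACG GAT GTC CTG — no ATG→stop ORF.
Frame -1: TCA GGA CAT CCG TTA CTA CTT CAA CGC TTC AAT CAT ACG CGT GAT CGC TTG — no ATG→stop ORF.
Frame -2: CAG GAC ATC CGT TAC TAC TTC AAC GCT TCA ATC ATA CGC GTG ATC GCT — no ATG→stop ORF.
Frame -3: AGG ACA TCC GTT ACT ACT TCA ACG CTT CAA TCA TAC GCG TGA TCG CTT — no ATG→stop ORF.
Longest: frame +1, positions 16–36, 21 nt = 7 codons = 6 aa. → 7 codons.

7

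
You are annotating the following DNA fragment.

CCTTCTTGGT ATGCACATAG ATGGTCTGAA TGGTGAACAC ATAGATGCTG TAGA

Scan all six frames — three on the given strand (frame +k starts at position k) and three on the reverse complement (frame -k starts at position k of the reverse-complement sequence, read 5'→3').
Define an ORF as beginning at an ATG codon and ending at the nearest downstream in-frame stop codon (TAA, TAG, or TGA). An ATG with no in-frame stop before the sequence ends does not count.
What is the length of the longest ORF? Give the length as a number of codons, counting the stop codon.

5

Reverse complement (5'→3'): TCTACAGCATCTATGTGTTCACCATTCAGACCATCTATGTGCATACCAAGAAGG
Frame +1: CCT TCT TGG TAT GCA CAT AGA TGG TCT GAA TGG TGA ACA CAT AGA TGC TGT AGA — no ATG→stop ORF.
Frame +2: CTT CTT GGT ATG CAC ATA GAT GGT CTG AAT GGT GAA CAC ATA GAT GCT GTA — no ATG→stop ORF.
Frame +3: TTC TTG GTA TGC ACA TAG ATG GTC TGA ATG GTG AAC ACA TAG ATG CTG TAG — ATG at 21, stop TGA at 27 → 9 nt; ATG at 30, stop TAG at 42 → 15 nt; ATG at 45, stop TAG at 51 → 9 nt.
Frame -1: TCT ACA GCA TCT ATG TGT TCA CCA TTC AGA CCA TCT ATG TGC ATA CCA AGA AGG — no ATG→stop ORF.
Frame -2: CTA CAG CAT CTA TGT GTT CAC CAT TCA GAC CAT CTA TGT GCA TAC CAA GAA — no ATG→stop ORF.
Frame -3: TAC AGC ATC TAT GTG TTC ACC ATT CAG ACC ATC TAT GTG CAT ACC AAG AAG — no ATG→stop ORF.
Longest: frame +3, positions 30–44, 15 nt = 5 codons = 4 aa. → 5 codons.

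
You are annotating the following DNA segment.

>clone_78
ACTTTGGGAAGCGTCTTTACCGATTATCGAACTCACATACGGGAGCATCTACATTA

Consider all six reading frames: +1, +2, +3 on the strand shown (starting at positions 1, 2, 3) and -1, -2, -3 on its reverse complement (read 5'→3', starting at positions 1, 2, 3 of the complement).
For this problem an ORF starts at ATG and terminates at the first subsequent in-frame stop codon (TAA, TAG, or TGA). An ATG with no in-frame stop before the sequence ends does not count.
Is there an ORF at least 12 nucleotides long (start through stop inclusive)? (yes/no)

no

Reverse complement (5'→3'): TAATGTAGATGCTCCCGTATGTGAGTTCGATAATCGGTAAAGACGCTTCCCAAAGT
Frame +1: ACT TTG GGA AGC GTC TTT ACC GAT TAT CGA ACT CAC ATA CGG GAG CAT CTA CAT — no ATG→stop ORF.
Frame +2: CTT TGG GAA GCG TCT TTA CCG ATT ATC GAA CTC ACA TAC GGG AGC ATC TAC ATT — no ATG→stop ORF.
Frame +3: TTT GGG AAG CGT CTT TAC CGA TTA TCG AAC TCA CAT ACG GGA GCA TCT ACA TTA — no ATG→stop ORF.
Frame -1: TAA TGT AGA TGC TCC CGT ATG TGA GTT CGA TAA TCG GTA AAG ACG CTT CCC AAA — ATG at 19, stop TGA at 22 → 6 nt.
Frame -2: AAT GTA GAT GCT CCC GTA TGT GAG TTC GAT AAT CGG TAA AGA CGC TTC CCA AAG — no ATG→stop ORF.
Frame -3: ATG TAG ATG CTC CCG TAT GTG AGT TCG ATA ATC GGT AAA GAC GCT TCC CAA AGT — ATG at 3, stop TAG at 6 → 6 nt.
Largest ORF found is 6 nucleotides < 12, so no.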